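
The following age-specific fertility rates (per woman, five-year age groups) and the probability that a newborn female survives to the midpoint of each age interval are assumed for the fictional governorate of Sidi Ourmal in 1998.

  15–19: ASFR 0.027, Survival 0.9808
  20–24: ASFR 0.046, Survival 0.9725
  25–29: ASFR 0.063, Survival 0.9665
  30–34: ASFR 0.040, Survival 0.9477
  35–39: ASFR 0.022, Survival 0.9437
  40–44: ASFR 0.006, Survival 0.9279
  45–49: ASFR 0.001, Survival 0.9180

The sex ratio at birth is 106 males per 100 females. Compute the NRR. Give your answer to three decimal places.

Proportion female at birth = 100 / (100 + 106) = 0.48544.
Per-age-group product (5 × ASFR × survival probability):
  15–19: 5 × 0.027 × 0.9808 = 0.13241
  20–24: 5 × 0.046 × 0.9725 = 0.22368
  25–29: 5 × 0.063 × 0.9665 = 0.30445
  30–34: 5 × 0.040 × 0.9477 = 0.18954
  35–39: 5 × 0.022 × 0.9437 = 0.10381
  40–44: 5 × 0.006 × 0.9279 = 0.02784
  45–49: 5 × 0.001 × 0.9180 = 0.00459
Sum = 0.98632
NRR = 0.48544 × 0.98632 = 0.47880

0.479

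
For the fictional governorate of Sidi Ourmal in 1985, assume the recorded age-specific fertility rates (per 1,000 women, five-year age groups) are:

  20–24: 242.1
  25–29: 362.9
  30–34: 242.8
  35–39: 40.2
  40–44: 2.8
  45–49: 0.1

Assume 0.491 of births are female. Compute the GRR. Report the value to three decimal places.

Proportion female at birth = 0.491.
Sum of ASFRs = 242.1 + 362.9 + 242.8 + 40.2 + 2.8 + 0.1 = 890.9
TFR = 5 × 890.9 / 1000 = 4.4545
GRR = 0.491 × 4.4545 = 2.18716

2.187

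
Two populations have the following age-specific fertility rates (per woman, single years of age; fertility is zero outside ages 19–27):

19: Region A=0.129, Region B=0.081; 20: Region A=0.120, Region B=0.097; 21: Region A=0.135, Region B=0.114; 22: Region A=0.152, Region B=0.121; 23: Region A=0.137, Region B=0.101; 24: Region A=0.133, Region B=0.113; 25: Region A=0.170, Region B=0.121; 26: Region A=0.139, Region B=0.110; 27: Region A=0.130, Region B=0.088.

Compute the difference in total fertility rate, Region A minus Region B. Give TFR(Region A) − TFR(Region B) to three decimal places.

Region A:
  Sum of ASFRs = 0.129 + 0.120 + 0.135 + 0.152 + 0.137 + 0.133 + 0.170 + 0.139 + 0.130 = 1.245
  TFR = 1.245
Region B:
  Sum of ASFRs = 0.081 + 0.097 + 0.114 + 0.121 + 0.101 + 0.113 + 0.121 + 0.110 + 0.088 = 0.946
  TFR = 0.946
Difference = 1.245 − 0.946 = 0.299

0.299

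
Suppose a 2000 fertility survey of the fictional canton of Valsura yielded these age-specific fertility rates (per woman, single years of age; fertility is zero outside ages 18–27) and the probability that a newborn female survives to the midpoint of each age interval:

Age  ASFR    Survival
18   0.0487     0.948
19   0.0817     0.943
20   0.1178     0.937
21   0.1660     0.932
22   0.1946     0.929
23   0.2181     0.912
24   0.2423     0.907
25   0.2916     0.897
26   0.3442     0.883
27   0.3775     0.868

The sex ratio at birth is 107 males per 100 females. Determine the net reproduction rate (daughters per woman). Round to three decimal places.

0.909

Proportion female at birth = 100 / (100 + 107) = 0.48309.
Survival-weighted fertility by age (1·fₓ·Sₓ):
  18: 1 × 0.0487 × 0.948 = 0.04617
  19: 1 × 0.0817 × 0.943 = 0.07704
  20: 1 × 0.1178 × 0.937 = 0.11038
  21: 1 × 0.1660 × 0.932 = 0.15471
  22: 1 × 0.1946 × 0.929 = 0.18078
  23: 1 × 0.2181 × 0.912 = 0.19891
  24: 1 × 0.2423 × 0.907 = 0.21977
  25: 1 × 0.2916 × 0.897 = 0.26157
  26: 1 × 0.3442 × 0.883 = 0.30393
  27: 1 × 0.3775 × 0.868 = 0.32767
Sum = 1.88093
NRR = 0.48309 × 1.88093 = 0.90866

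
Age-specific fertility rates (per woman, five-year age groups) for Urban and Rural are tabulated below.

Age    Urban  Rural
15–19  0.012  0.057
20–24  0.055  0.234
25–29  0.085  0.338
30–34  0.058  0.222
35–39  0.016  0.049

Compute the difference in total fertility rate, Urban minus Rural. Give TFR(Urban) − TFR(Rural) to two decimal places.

-3.37

Urban:
  Sum of ASFRs = 0.012 + 0.055 + 0.085 + 0.058 + 0.016 = 0.226
  TFR = 5 × 0.226 = 1.13
Rural:
  Sum of ASFRs = 0.057 + 0.234 + 0.338 + 0.222 + 0.049 = 0.900
  TFR = 5 × 0.900 = 4.5
Difference = 1.13 − 4.5 = -3.37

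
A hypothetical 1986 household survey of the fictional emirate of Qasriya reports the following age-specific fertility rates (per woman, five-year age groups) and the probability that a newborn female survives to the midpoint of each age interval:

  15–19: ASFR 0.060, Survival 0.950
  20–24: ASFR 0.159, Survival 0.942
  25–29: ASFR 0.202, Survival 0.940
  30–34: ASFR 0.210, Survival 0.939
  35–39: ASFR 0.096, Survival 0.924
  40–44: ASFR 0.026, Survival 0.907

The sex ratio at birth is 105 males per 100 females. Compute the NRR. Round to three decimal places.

1.722

Proportion female at birth = 100 / (100 + 105) = 0.48780.
Each age group contributes 5 × ASFR × survival:
  15–19: 5 × 0.060 × 0.950 = 0.28500
  20–24: 5 × 0.159 × 0.942 = 0.74889
  25–29: 5 × 0.202 × 0.940 = 0.94940
  30–34: 5 × 0.210 × 0.939 = 0.98595
  35–39: 5 × 0.096 × 0.924 = 0.44352
  40–44: 5 × 0.026 × 0.907 = 0.11791
Sum = 3.53067
NRR = 0.48780 × 3.53067 = 1.72226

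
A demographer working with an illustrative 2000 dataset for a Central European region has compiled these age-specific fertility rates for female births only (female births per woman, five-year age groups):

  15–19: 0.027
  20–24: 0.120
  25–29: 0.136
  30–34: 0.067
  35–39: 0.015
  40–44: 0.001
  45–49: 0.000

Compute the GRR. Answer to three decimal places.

Sum of female ASFRs = 0.027 + 0.120 + 0.136 + 0.067 + 0.015 + 0.001 + 0.000 = 0.366
GRR = 5 × 0.366 = 1.83

1.830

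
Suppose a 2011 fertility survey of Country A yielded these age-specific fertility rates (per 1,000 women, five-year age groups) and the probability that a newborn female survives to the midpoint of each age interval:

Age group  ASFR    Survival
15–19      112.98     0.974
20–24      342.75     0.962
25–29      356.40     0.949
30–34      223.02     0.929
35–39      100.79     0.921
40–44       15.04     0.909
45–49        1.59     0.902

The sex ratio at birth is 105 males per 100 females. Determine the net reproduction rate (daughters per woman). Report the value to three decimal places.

2.666

Proportion female at birth = 100 / (100 + 105) = 0.48780.
Weighting each age-specific rate by interval width and survival:
  15–19: 5 × 112.98/1000 × 0.974 = 0.55021
  20–24: 5 × 342.75/1000 × 0.962 = 1.64863
  25–29: 5 × 356.40/1000 × 0.949 = 1.69112
  30–34: 5 × 223.02/1000 × 0.929 = 1.03593
  35–39: 5 × 100.79/1000 × 0.921 = 0.46414
  40–44: 5 × 15.04/1000 × 0.909 = 0.06836
  45–49: 5 × 1.59/1000 × 0.902 = 0.00717
Sum = 5.46556
NRR = 0.48780 × 5.46556 = 2.66610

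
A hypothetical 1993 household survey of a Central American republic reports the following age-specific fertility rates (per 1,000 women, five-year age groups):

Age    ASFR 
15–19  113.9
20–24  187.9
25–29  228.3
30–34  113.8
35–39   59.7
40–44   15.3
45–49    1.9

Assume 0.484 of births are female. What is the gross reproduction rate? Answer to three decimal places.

Proportion female at birth = 0.484.
Sum of ASFRs = 113.9 + 187.9 + 228.3 + 113.8 + 59.7 + 15.3 + 1.9 = 720.8
TFR = 5 × 720.8 / 1000 = 3.604
GRR = 0.484 × 3.604 = 1.74434

1.744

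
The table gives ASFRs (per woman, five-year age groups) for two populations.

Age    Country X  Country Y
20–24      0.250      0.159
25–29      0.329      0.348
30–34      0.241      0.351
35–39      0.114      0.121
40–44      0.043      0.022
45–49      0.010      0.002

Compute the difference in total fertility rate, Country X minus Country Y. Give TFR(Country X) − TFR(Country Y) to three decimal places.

-0.080

Country X:
  Sum of ASFRs = 0.250 + 0.329 + 0.241 + 0.114 + 0.043 + 0.010 = 0.987
  TFR = 5 × 0.987 = 4.935
Country Y:
  Sum of ASFRs = 0.159 + 0.348 + 0.351 + 0.121 + 0.022 + 0.002 = 1.003
  TFR = 5 × 1.003 = 5.015
Difference = 4.935 − 5.015 = -0.08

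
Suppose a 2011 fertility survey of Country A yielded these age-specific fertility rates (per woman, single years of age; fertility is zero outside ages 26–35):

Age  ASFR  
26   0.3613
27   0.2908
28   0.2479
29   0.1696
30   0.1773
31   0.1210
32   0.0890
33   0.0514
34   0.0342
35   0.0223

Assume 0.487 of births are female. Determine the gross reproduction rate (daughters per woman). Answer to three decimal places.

Proportion female at birth = 0.487.
Sum of ASFRs = 0.3613 + 0.2908 + 0.2479 + 0.1696 + 0.1773 + 0.1210 + 0.0890 + 0.0514 + 0.0342 + 0.0223 = 1.5648
TFR = 1.5648
GRR = 0.487 × 1.5648 = 0.76206

0.762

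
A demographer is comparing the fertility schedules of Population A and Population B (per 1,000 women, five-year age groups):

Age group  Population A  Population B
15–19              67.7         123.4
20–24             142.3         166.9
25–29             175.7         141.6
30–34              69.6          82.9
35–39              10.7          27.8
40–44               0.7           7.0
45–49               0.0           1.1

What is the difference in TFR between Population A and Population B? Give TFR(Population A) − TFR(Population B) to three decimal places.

-0.420

Population A:
  Sum of ASFRs = 67.7 + 142.3 + 175.7 + 69.6 + 10.7 + 0.7 + 0.0 = 466.7
  TFR = 5 × 466.7 / 1000 = 2.3335
Population B:
  Sum of ASFRs = 123.4 + 166.9 + 141.6 + 82.9 + 27.8 + 7.0 + 1.1 = 550.7
  TFR = 5 × 550.7 / 1000 = 2.7535
Difference = 2.3335 − 2.7535 = -0.42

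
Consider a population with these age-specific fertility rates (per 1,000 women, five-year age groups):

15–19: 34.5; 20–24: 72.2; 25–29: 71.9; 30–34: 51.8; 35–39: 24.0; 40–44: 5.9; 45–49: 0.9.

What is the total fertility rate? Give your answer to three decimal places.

Sum of ASFRs = 34.5 + 72.2 + 71.9 + 51.8 + 24.0 + 5.9 + 0.9 = 261.2
TFR = 5 × 261.2 / 1000 = 1.306

1.306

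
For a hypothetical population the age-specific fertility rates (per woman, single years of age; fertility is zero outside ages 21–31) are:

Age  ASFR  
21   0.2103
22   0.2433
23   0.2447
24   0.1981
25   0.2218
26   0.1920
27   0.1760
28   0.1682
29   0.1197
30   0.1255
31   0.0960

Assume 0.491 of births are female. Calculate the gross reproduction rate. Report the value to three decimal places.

0.980

Proportion female at birth = 0.491.
Sum of ASFRs = 0.2103 + 0.2433 + 0.2447 + 0.1981 + 0.2218 + 0.1920 + 0.1760 + 0.1682 + 0.1197 + 0.1255 + 0.0960 = 1.9956
TFR = 1.9956
GRR = 0.491 × 1.9956 = 0.97984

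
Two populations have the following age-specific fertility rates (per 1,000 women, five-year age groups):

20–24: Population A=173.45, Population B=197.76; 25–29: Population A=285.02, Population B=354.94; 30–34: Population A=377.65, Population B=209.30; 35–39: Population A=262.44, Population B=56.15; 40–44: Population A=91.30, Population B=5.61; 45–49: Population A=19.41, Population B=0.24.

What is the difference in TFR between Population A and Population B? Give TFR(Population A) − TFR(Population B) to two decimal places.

1.93

Population A:
  Sum of ASFRs = 173.45 + 285.02 + 377.65 + 262.44 + 91.30 + 19.41 = 1209.27
  TFR = 5 × 1209.27 / 1000 = 6.04635
Population B:
  Sum of ASFRs = 197.76 + 354.94 + 209.30 + 56.15 + 5.61 + 0.24 = 824.00
  TFR = 5 × 824.00 / 1000 = 4.12
Difference = 6.04635 − 4.12 = 1.92635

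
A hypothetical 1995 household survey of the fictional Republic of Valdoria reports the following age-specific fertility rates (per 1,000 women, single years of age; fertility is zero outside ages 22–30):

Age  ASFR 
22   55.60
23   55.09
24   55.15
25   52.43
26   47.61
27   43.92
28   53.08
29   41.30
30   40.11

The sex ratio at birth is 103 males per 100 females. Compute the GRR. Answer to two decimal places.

0.22

Proportion female at birth = 100 / (100 + 103) = 0.49261.
Sum of ASFRs = 55.60 + 55.09 + 55.15 + 52.43 + 47.61 + 43.92 + 53.08 + 41.30 + 40.11 = 444.29
TFR = 444.29 / 1000 = 0.44429
GRR = 0.49261 × 0.44429 = 0.21886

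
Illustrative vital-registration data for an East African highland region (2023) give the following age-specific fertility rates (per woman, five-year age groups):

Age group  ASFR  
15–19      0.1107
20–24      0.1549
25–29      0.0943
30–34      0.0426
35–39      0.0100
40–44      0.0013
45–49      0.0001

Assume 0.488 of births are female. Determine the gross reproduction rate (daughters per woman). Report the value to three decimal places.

1.010

Proportion female at birth = 0.488.
Sum of ASFRs = 0.1107 + 0.1549 + 0.0943 + 0.0426 + 0.0100 + 0.0013 + 0.0001 = 0.4139
TFR = 5 × 0.4139 = 2.0695
GRR = 0.488 × 2.0695 = 1.00992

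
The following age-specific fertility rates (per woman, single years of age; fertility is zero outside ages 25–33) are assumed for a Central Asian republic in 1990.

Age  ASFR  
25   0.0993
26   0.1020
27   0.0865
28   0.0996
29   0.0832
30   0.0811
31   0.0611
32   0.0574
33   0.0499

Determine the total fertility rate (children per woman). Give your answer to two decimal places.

Sum of ASFRs = 0.0993 + 0.1020 + 0.0865 + 0.0996 + 0.0832 + 0.0811 + 0.0611 + 0.0574 + 0.0499 = 0.7201
TFR = 0.7201

0.72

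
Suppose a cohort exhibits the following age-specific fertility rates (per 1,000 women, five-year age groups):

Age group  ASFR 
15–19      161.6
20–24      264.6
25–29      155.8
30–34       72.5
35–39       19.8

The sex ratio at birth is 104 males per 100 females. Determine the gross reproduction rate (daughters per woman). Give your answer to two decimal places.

1.65

Proportion female at birth = 100 / (100 + 104) = 0.49020.
Sum of ASFRs = 161.6 + 264.6 + 155.8 + 72.5 + 19.8 = 674.3
TFR = 5 × 674.3 / 1000 = 3.3715
GRR = 0.49020 × 3.3715 = 1.65271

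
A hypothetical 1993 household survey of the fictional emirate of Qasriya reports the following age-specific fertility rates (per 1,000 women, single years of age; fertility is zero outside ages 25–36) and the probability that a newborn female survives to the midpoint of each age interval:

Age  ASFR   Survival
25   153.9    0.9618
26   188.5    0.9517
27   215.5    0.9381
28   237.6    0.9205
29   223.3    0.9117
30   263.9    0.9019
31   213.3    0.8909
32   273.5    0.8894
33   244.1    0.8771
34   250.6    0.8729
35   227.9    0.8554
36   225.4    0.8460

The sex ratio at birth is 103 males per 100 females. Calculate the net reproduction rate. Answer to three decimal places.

1.203

Proportion female at birth = 100 / (100 + 103) = 0.49261.
Weighting each age-specific rate by interval width and survival:
  25: 1 × 153.9/1000 × 0.9618 = 0.14802
  26: 1 × 188.5/1000 × 0.9517 = 0.17940
  27: 1 × 215.5/1000 × 0.9381 = 0.20216
  28: 1 × 237.6/1000 × 0.9205 = 0.21871
  29: 1 × 223.3/1000 × 0.9117 = 0.20358
  30: 1 × 263.9/1000 × 0.9019 = 0.23801
  31: 1 × 213.3/1000 × 0.8909 = 0.19003
  32: 1 × 273.5/1000 × 0.8894 = 0.24325
  33: 1 × 244.1/1000 × 0.8771 = 0.21410
  34: 1 × 250.6/1000 × 0.8729 = 0.21875
  35: 1 × 227.9/1000 × 0.8554 = 0.19495
  36: 1 × 225.4/1000 × 0.8460 = 0.19069
Sum = 2.44165
NRR = 0.49261 × 2.44165 = 1.20278
NRR > 1, so each generation more than replaces itself.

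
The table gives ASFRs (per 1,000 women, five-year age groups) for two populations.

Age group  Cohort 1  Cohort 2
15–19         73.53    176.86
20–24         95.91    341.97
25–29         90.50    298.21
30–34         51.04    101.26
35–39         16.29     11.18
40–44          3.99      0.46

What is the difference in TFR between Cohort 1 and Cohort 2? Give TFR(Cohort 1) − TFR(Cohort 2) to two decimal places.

Cohort 1:
  Sum of ASFRs = 73.53 + 95.91 + 90.50 + 51.04 + 16.29 + 3.99 = 331.26
  TFR = 5 × 331.26 / 1000 = 1.6563
Cohort 2:
  Sum of ASFRs = 176.86 + 341.97 + 298.21 + 101.26 + 11.18 + 0.46 = 929.94
  TFR = 5 × 929.94 / 1000 = 4.6497
Difference = 1.6563 − 4.6497 = -2.9934

-2.99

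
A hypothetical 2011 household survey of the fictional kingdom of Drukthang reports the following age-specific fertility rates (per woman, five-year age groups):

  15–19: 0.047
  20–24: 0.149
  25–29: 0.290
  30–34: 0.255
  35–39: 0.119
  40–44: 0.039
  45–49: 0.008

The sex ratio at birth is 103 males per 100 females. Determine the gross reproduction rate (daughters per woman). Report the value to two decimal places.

2.23

Proportion female at birth = 100 / (100 + 103) = 0.49261.
Sum of ASFRs = 0.047 + 0.149 + 0.290 + 0.255 + 0.119 + 0.039 + 0.008 = 0.907
TFR = 5 × 0.907 = 4.535
GRR = 0.49261 × 4.535 = 2.23399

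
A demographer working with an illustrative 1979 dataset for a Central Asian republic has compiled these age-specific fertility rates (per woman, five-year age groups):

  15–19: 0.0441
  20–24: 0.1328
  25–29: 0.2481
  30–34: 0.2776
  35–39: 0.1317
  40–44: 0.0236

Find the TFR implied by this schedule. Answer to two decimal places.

Sum of ASFRs = 0.0441 + 0.1328 + 0.2481 + 0.2776 + 0.1317 + 0.0236 = 0.8579
TFR = 5 × 0.8579 = 4.2895

4.29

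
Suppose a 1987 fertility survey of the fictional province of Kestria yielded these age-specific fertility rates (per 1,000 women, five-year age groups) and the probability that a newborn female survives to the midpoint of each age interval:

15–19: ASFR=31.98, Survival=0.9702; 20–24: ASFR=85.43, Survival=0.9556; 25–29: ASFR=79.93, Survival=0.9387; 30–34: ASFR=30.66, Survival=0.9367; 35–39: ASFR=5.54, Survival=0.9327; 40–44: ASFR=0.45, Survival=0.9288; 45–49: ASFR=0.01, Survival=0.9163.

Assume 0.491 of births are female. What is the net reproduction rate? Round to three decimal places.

Proportion female at birth = 0.491.
Each age group contributes 5 × ASFR × survival:
  15–19: 5 × 31.98/1000 × 0.9702 = 0.15513
  20–24: 5 × 85.43/1000 × 0.9556 = 0.40818
  25–29: 5 × 79.93/1000 × 0.9387 = 0.37515
  30–34: 5 × 30.66/1000 × 0.9367 = 0.14360
  35–39: 5 × 5.54/1000 × 0.9327 = 0.02584
  40–44: 5 × 0.45/1000 × 0.9288 = 0.00209
  45–49: 5 × 0.01/1000 × 0.9163 = 0.00005
Sum = 1.11004
NRR = 0.491 × 1.11004 = 0.54503

0.545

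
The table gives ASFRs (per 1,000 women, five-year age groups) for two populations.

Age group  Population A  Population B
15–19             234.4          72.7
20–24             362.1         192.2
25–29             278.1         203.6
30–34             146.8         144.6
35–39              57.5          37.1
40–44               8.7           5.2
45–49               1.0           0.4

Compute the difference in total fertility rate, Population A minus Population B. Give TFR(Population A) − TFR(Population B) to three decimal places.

2.164

Population A:
  Sum of ASFRs = 234.4 + 362.1 + 278.1 + 146.8 + 57.5 + 8.7 + 1.0 = 1088.6
  TFR = 5 × 1088.6 / 1000 = 5.443
Population B:
  Sum of ASFRs = 72.7 + 192.2 + 203.6 + 144.6 + 37.1 + 5.2 + 0.4 = 655.8
  TFR = 5 × 655.8 / 1000 = 3.279
Difference = 5.443 − 3.279 = 2.164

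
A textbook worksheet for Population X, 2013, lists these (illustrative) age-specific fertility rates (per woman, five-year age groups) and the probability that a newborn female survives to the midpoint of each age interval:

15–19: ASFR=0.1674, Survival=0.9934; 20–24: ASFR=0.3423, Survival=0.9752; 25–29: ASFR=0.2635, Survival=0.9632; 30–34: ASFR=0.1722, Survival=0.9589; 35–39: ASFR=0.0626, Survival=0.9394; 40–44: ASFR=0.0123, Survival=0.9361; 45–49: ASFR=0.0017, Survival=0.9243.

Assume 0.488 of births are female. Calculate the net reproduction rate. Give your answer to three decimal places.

Proportion female at birth = 0.488.
Each age group contributes 5 × ASFR × survival:
  15–19: 5 × 0.1674 × 0.9934 = 0.83148
  20–24: 5 × 0.3423 × 0.9752 = 1.66905
  25–29: 5 × 0.2635 × 0.9632 = 1.26902
  30–34: 5 × 0.1722 × 0.9589 = 0.82561
  35–39: 5 × 0.0626 × 0.9394 = 0.29403
  40–44: 5 × 0.0123 × 0.9361 = 0.05757
  45–49: 5 × 0.0017 × 0.9243 = 0.00786
Sum = 4.95462
NRR = 0.488 × 4.95462 = 2.41785

2.418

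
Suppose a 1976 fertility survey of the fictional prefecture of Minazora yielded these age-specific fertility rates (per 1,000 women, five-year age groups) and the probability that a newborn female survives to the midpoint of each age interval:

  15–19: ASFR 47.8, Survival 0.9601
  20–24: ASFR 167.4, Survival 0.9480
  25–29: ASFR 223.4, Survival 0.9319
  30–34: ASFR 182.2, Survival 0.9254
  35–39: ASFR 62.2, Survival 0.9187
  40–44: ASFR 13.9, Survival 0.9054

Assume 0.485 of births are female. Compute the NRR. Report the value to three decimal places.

Proportion female at birth = 0.485.
Each age group contributes 5 × ASFR × survival:
  15–19: 5 × 47.8/1000 × 0.9601 = 0.22946
  20–24: 5 × 167.4/1000 × 0.9480 = 0.79348
  25–29: 5 × 223.4/1000 × 0.9319 = 1.04093
  30–34: 5 × 182.2/1000 × 0.9254 = 0.84304
  35–39: 5 × 62.2/1000 × 0.9187 = 0.28572
  40–44: 5 × 13.9/1000 × 0.9054 = 0.06293
Sum = 3.25556
NRR = 0.485 × 3.25556 = 1.57895

1.579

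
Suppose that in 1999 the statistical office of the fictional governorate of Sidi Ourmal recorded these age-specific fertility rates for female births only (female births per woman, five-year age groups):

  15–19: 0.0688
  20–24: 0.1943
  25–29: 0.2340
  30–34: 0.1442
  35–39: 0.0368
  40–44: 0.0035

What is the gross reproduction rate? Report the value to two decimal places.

3.41

Sum of female ASFRs = 0.0688 + 0.1943 + 0.2340 + 0.1442 + 0.0368 + 0.0035 = 0.6816
GRR = 5 × 0.6816 = 3.408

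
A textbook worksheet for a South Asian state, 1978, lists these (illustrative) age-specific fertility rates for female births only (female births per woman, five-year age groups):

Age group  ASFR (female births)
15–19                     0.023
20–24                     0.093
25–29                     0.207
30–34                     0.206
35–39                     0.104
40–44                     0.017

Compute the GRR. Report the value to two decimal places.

Sum of female ASFRs = 0.023 + 0.093 + 0.207 + 0.206 + 0.104 + 0.017 = 0.650
GRR = 5 × 0.650 = 3.25

3.25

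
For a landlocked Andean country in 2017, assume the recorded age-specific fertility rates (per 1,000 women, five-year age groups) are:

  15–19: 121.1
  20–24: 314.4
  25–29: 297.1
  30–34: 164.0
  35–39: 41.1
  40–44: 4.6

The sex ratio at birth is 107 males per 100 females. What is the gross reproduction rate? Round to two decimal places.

2.28

Proportion female at birth = 100 / (100 + 107) = 0.48309.
Sum of ASFRs = 121.1 + 314.4 + 297.1 + 164.0 + 41.1 + 4.6 = 942.3
TFR = 5 × 942.3 / 1000 = 4.7115
GRR = 0.48309 × 4.7115 = 2.27608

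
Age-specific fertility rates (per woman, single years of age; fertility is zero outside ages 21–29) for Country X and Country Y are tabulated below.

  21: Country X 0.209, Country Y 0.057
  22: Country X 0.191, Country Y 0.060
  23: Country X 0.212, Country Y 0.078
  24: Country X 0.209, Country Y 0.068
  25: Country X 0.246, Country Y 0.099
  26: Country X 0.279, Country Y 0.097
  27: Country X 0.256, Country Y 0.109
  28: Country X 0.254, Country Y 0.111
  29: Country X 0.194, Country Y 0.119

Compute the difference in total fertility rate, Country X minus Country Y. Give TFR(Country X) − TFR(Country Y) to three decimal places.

1.252

Country X:
  Sum of ASFRs = 0.209 + 0.191 + 0.212 + 0.209 + 0.246 + 0.279 + 0.256 + 0.254 + 0.194 = 2.050
  TFR = 2.05
Country Y:
  Sum of ASFRs = 0.057 + 0.060 + 0.078 + 0.068 + 0.099 + 0.097 + 0.109 + 0.111 + 0.119 = 0.798
  TFR = 0.798
Difference = 2.05 − 0.798 = 1.252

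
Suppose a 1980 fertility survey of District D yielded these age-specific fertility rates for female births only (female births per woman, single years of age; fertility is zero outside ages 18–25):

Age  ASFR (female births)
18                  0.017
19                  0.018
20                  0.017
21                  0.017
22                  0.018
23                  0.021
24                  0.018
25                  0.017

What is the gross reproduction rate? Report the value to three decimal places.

0.143

Sum of female ASFRs = 0.017 + 0.018 + 0.017 + 0.017 + 0.018 + 0.021 + 0.018 + 0.017 = 0.143
GRR = 0.143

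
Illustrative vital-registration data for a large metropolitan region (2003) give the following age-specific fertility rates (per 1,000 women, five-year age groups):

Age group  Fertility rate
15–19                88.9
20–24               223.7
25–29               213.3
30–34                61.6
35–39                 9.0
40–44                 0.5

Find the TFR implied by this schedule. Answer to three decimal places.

Sum of ASFRs = 88.9 + 223.7 + 213.3 + 61.6 + 9.0 + 0.5 = 597.0
TFR = 5 × 597.0 / 1000 = 2.985

2.985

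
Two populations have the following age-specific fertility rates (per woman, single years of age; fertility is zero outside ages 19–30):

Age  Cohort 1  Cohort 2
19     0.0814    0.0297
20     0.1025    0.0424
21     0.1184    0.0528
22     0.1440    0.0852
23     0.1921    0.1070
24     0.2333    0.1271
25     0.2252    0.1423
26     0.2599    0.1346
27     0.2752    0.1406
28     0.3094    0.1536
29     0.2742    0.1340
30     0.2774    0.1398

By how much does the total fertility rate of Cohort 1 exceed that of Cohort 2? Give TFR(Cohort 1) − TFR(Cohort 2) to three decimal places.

1.204

Cohort 1:
  Sum of ASFRs = 0.0814 + 0.1025 + 0.1184 + 0.1440 + 0.1921 + 0.2333 + 0.2252 + 0.2599 + 0.2752 + 0.3094 + 0.2742 + 0.2774 = 2.4930
  TFR = 2.493
Cohort 2:
  Sum of ASFRs = 0.0297 + 0.0424 + 0.0528 + 0.0852 + 0.1070 + 0.1271 + 0.1423 + 0.1346 + 0.1406 + 0.1536 + 0.1340 + 0.1398 = 1.2891
  TFR = 1.2891
Difference = 2.493 − 1.2891 = 1.2039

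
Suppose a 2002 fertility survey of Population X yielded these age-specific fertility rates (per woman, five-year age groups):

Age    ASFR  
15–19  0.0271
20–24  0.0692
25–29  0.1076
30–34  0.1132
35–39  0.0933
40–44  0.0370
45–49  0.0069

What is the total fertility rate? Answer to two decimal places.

2.27

Sum of ASFRs = 0.0271 + 0.0692 + 0.1076 + 0.1132 + 0.0933 + 0.0370 + 0.0069 = 0.4543
TFR = 5 × 0.4543 = 2.2715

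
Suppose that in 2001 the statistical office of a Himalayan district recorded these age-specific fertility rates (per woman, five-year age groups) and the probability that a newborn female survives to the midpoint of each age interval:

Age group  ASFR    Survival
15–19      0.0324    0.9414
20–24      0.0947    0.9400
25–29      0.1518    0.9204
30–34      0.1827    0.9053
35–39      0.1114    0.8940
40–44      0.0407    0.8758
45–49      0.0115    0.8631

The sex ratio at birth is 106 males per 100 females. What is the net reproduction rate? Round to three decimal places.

Proportion female at birth = 100 / (100 + 106) = 0.48544.
Per-age-group product (5 × ASFR × survival probability):
  15–19: 5 × 0.0324 × 0.9414 = 0.15251
  20–24: 5 × 0.0947 × 0.9400 = 0.44509
  25–29: 5 × 0.1518 × 0.9204 = 0.69858
  30–34: 5 × 0.1827 × 0.9053 = 0.82699
  35–39: 5 × 0.1114 × 0.8940 = 0.49796
  40–44: 5 × 0.0407 × 0.8758 = 0.17823
  45–49: 5 × 0.0115 × 0.8631 = 0.04963
Sum = 2.84899
NRR = 0.48544 × 2.84899 = 1.38301

1.383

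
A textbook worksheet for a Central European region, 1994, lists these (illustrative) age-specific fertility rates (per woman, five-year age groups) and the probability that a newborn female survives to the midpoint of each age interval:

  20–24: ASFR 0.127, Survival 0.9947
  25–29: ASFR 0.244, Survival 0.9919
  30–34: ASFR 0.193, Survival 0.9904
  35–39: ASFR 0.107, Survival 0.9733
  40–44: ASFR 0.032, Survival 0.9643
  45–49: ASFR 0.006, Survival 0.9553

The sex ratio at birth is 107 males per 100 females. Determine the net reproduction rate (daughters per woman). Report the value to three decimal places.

1.691

Proportion female at birth = 100 / (100 + 107) = 0.48309.
Per-age-group product (5 × ASFR × survival probability):
  20–24: 5 × 0.127 × 0.9947 = 0.63163
  25–29: 5 × 0.244 × 0.9919 = 1.21012
  30–34: 5 × 0.193 × 0.9904 = 0.95574
  35–39: 5 × 0.107 × 0.9733 = 0.52072
  40–44: 5 × 0.032 × 0.9643 = 0.15429
  45–49: 5 × 0.006 × 0.9553 = 0.02866
Sum = 3.50116
NRR = 0.48309 × 3.50116 = 1.69138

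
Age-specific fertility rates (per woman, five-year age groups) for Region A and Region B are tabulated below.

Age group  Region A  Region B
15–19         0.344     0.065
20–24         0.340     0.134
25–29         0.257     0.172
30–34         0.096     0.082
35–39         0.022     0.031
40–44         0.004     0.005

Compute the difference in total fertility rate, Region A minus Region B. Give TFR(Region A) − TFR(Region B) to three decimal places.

2.870

Region A:
  Sum of ASFRs = 0.344 + 0.340 + 0.257 + 0.096 + 0.022 + 0.004 = 1.063
  TFR = 5 × 1.063 = 5.315
Region B:
  Sum of ASFRs = 0.065 + 0.134 + 0.172 + 0.082 + 0.031 + 0.005 = 0.489
  TFR = 5 × 0.489 = 2.445
Difference = 5.315 − 2.445 = 2.87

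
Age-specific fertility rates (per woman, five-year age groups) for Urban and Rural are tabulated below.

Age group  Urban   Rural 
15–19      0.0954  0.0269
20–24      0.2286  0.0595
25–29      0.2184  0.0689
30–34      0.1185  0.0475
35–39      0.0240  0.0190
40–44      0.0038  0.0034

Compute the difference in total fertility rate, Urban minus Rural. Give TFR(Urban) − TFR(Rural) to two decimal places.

Urban:
  Sum of ASFRs = 0.0954 + 0.2286 + 0.2184 + 0.1185 + 0.0240 + 0.0038 = 0.6887
  TFR = 5 × 0.6887 = 3.4435
Rural:
  Sum of ASFRs = 0.0269 + 0.0595 + 0.0689 + 0.0475 + 0.0190 + 0.0034 = 0.2252
  TFR = 5 × 0.2252 = 1.126
Difference = 3.4435 − 1.126 = 2.3175

2.32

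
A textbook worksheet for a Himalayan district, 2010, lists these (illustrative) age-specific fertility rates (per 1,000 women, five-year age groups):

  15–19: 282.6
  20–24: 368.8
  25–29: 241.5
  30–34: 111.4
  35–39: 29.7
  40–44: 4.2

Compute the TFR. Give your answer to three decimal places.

5.191

Sum of ASFRs = 282.6 + 368.8 + 241.5 + 111.4 + 29.7 + 4.2 = 1038.2
TFR = 5 × 1038.2 / 1000 = 5.191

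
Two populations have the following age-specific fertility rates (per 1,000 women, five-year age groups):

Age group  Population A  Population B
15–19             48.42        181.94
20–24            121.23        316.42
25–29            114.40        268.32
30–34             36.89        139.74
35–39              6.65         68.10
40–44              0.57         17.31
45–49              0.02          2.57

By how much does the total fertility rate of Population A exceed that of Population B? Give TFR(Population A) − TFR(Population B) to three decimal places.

Population A:
  Sum of ASFRs = 48.42 + 121.23 + 114.40 + 36.89 + 6.65 + 0.57 + 0.02 = 328.18
  TFR = 5 × 328.18 / 1000 = 1.6409
Population B:
  Sum of ASFRs = 181.94 + 316.42 + 268.32 + 139.74 + 68.10 + 17.31 + 2.57 = 994.40
  TFR = 5 × 994.40 / 1000 = 4.972
Difference = 1.6409 − 4.972 = -3.3311

-3.331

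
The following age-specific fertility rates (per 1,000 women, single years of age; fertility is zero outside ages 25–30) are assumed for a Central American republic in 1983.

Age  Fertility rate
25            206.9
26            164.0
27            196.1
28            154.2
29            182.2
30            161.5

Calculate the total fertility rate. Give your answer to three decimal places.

1.065

Sum of ASFRs = 206.9 + 164.0 + 196.1 + 154.2 + 182.2 + 161.5 = 1064.9
TFR = 1064.9 / 1000 = 1.0649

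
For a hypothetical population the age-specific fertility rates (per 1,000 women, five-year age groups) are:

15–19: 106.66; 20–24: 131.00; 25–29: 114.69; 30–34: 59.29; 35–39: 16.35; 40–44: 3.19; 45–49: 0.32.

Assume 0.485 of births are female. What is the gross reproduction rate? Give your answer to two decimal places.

1.05

Proportion female at birth = 0.485.
Sum of ASFRs = 106.66 + 131.00 + 114.69 + 59.29 + 16.35 + 3.19 + 0.32 = 431.50
TFR = 5 × 431.50 / 1000 = 2.1575
GRR = 0.485 × 2.1575 = 1.04639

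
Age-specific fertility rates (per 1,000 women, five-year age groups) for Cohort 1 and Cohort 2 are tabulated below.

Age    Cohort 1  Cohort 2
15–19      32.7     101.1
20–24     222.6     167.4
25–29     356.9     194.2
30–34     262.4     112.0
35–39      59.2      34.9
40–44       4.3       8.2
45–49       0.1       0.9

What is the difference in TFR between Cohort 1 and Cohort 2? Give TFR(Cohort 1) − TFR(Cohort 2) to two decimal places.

Cohort 1:
  Sum of ASFRs = 32.7 + 222.6 + 356.9 + 262.4 + 59.2 + 4.3 + 0.1 = 938.2
  TFR = 5 × 938.2 / 1000 = 4.691
Cohort 2:
  Sum of ASFRs = 101.1 + 167.4 + 194.2 + 112.0 + 34.9 + 8.2 + 0.9 = 618.7
  TFR = 5 × 618.7 / 1000 = 3.0935
Difference = 4.691 − 3.0935 = 1.5975

1.60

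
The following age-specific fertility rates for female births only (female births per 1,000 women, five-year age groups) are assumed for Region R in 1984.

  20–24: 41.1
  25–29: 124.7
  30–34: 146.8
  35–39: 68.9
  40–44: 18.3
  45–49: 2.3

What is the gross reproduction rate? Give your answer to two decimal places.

Sum of female ASFRs = 41.1 + 124.7 + 146.8 + 68.9 + 18.3 + 2.3 = 402.1
GRR = 5 × 402.1 / 1000 = 2.0105

2.01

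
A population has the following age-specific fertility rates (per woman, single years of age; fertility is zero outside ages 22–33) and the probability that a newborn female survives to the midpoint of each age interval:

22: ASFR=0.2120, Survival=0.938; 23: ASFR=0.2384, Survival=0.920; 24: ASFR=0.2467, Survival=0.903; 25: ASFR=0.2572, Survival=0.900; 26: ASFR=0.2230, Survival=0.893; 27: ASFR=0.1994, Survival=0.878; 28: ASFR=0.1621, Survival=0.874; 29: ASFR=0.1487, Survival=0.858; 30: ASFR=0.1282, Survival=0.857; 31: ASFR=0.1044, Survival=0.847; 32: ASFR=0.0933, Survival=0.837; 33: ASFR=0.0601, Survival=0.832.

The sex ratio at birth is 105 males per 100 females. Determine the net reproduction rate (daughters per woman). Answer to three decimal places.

0.899

Proportion female at birth = 100 / (100 + 105) = 0.48780.
Per-age-group product (1 × ASFR × survival probability):
  22: 1 × 0.2120 × 0.938 = 0.19886
  23: 1 × 0.2384 × 0.920 = 0.21933
  24: 1 × 0.2467 × 0.903 = 0.22277
  25: 1 × 0.2572 × 0.900 = 0.23148
  26: 1 × 0.2230 × 0.893 = 0.19914
  27: 1 × 0.1994 × 0.878 = 0.17507
  28: 1 × 0.1621 × 0.874 = 0.14168
  29: 1 × 0.1487 × 0.858 = 0.12758
  30: 1 × 0.1282 × 0.857 = 0.10987
  31: 1 × 0.1044 × 0.847 = 0.08843
  32: 1 × 0.0933 × 0.837 = 0.07809
  33: 1 × 0.0601 × 0.832 = 0.05000
Sum = 1.84230
NRR = 0.48780 × 1.84230 = 0.89867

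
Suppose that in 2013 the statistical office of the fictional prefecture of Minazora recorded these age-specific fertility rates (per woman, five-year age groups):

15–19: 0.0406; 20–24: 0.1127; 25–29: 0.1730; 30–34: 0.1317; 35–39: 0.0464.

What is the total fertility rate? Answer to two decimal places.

2.52

Sum of ASFRs = 0.0406 + 0.1127 + 0.1730 + 0.1317 + 0.0464 = 0.5044
TFR = 5 × 0.5044 = 2.522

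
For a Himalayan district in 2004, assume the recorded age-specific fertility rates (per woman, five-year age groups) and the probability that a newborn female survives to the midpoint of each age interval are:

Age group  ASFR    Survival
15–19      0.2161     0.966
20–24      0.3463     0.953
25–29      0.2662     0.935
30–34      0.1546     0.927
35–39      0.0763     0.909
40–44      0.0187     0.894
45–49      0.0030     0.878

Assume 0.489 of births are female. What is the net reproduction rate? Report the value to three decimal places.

2.493

Proportion female at birth = 0.489.
Weighting each age-specific rate by interval width and survival:
  15–19: 5 × 0.2161 × 0.966 = 1.04376
  20–24: 5 × 0.3463 × 0.953 = 1.65012
  25–29: 5 × 0.2662 × 0.935 = 1.24449
  30–34: 5 × 0.1546 × 0.927 = 0.71657
  35–39: 5 × 0.0763 × 0.909 = 0.34678
  40–44: 5 × 0.0187 × 0.894 = 0.08359
  45–49: 5 × 0.0030 × 0.878 = 0.01317
Sum = 5.09848
NRR = 0.489 × 5.09848 = 2.49316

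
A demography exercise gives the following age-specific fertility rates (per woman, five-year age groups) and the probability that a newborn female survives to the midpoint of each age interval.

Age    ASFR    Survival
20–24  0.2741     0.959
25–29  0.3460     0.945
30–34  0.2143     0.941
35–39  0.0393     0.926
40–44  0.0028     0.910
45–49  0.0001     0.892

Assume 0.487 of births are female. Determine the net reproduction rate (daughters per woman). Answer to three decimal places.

Proportion female at birth = 0.487.
Weighting each age-specific rate by interval width and survival:
  20–24: 5 × 0.2741 × 0.959 = 1.31431
  25–29: 5 × 0.3460 × 0.945 = 1.63485
  30–34: 5 × 0.2143 × 0.941 = 1.00828
  35–39: 5 × 0.0393 × 0.926 = 0.18196
  40–44: 5 × 0.0028 × 0.910 = 0.01274
  45–49: 5 × 0.0001 × 0.892 = 0.00045
Sum = 4.15259
NRR = 0.487 × 4.15259 = 2.02231
NRR > 1, so each generation more than replaces itself.

2.022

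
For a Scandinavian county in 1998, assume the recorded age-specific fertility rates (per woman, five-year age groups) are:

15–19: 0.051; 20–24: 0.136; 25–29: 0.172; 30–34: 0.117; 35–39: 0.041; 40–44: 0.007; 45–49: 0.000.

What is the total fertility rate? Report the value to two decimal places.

2.62

Sum of ASFRs = 0.051 + 0.136 + 0.172 + 0.117 + 0.041 + 0.007 + 0.000 = 0.524
TFR = 5 × 0.524 = 2.62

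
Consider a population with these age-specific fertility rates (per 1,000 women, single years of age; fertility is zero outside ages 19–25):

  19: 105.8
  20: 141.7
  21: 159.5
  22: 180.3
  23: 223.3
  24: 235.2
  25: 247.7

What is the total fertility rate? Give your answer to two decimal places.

Sum of ASFRs = 105.8 + 141.7 + 159.5 + 180.3 + 223.3 + 235.2 + 247.7 = 1293.5
TFR = 1293.5 / 1000 = 1.2935

1.29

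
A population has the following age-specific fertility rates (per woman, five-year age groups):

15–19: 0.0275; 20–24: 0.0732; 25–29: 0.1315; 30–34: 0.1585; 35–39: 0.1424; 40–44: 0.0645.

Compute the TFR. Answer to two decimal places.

Sum of ASFRs = 0.0275 + 0.0732 + 0.1315 + 0.1585 + 0.1424 + 0.0645 = 0.5976
TFR = 5 × 0.5976 = 2.988

2.99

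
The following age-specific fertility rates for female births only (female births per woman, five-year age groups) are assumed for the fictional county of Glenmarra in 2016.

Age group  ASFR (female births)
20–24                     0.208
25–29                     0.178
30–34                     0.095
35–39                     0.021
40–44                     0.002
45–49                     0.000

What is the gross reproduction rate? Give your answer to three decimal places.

Sum of female ASFRs = 0.208 + 0.178 + 0.095 + 0.021 + 0.002 + 0.000 = 0.504
GRR = 5 × 0.504 = 2.52

2.520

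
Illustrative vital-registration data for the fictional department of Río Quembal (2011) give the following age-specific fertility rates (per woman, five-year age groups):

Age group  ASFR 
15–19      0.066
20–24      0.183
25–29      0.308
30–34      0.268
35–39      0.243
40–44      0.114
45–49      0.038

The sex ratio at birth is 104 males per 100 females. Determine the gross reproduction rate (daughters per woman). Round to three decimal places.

2.990

Proportion female at birth = 100 / (100 + 104) = 0.49020.
Sum of ASFRs = 0.066 + 0.183 + 0.308 + 0.268 + 0.243 + 0.114 + 0.038 = 1.220
TFR = 5 × 1.220 = 6.1
GRR = 0.49020 × 6.1 = 2.99022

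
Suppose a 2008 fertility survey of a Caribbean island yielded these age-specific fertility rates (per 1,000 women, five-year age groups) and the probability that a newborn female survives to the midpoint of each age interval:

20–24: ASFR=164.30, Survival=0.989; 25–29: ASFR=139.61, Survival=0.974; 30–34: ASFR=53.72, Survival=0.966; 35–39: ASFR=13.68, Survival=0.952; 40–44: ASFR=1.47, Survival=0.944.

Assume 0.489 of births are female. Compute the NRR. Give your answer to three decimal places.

Proportion female at birth = 0.489.
Survival-weighted fertility by age (5·fₓ·Sₓ):
  20–24: 5 × 164.30/1000 × 0.989 = 0.81246
  25–29: 5 × 139.61/1000 × 0.974 = 0.67990
  30–34: 5 × 53.72/1000 × 0.966 = 0.25947
  35–39: 5 × 13.68/1000 × 0.952 = 0.06512
  40–44: 5 × 1.47/1000 × 0.944 = 0.00694
Sum = 1.82389
NRR = 0.489 × 1.82389 = 0.89188

0.892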